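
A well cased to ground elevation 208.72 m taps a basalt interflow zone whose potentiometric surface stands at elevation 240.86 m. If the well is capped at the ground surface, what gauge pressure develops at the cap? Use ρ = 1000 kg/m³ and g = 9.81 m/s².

P ≈ 315 kPa

Head above the cap: Δh = 240.86 − 208.72 = 32.14 m.
P = ρgΔh = 1000 × 9.81 × 32.14 = 315293 Pa ≈ 315 kPa.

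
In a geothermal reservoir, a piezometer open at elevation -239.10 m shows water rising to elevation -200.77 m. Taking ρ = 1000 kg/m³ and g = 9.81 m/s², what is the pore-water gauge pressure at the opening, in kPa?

P ≈ 376 kPa

Pressure head ψ = h − z = -200.77 − (-239.10) = 38.33 m.
P = ρgψ = 1000 × 9.81 × 38.33 = 376017 Pa ≈ 376 kPa.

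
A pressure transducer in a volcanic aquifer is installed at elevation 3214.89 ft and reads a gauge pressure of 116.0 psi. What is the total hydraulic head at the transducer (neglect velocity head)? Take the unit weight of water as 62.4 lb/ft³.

h ≈ 3482.58 ft

ψ = 144·P/γ = 144 × 116.0 / 62.4 = 267.69 ft.
h = z + ψ = 3214.89 + 267.69 = 3482.58 ft.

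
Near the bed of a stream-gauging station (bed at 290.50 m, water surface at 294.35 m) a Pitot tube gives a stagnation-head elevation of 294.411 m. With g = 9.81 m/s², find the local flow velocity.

v ≈ 1.09 m/s

Near the bed, under hydrostatic conditions, the piezometric head (z + ψ) equals the free-surface elevation, 294.35 m.
Velocity head = total − piezometric = 294.411 − 294.35 = 0.061 m.
v = √(2g·h_v) = √(2 × 9.81 × 0.061) = 1.09 m/s.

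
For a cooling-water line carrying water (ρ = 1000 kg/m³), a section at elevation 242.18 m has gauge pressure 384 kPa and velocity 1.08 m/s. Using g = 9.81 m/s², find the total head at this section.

h ≈ 281.38 m

Pressure head ψ = P/(ρg) = 384×1000 / (1000 × 9.81) = 39.14 m.
Velocity head = v²/(2g) = 1.08² / (2 × 9.81) = 0.059 m.
h = z + ψ + v²/(2g) = 242.18 + 39.14 + 0.059 = 281.38 m.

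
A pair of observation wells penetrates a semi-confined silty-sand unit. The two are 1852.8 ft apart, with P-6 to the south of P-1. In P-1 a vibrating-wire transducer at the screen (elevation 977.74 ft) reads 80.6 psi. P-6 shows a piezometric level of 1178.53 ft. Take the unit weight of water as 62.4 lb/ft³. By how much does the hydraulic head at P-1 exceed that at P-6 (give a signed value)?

Pressure head at P-1: ψ = 144·P/γ = 144 × 80.6 / 62.4 = 186.00 ft.
Total head at P-1: h = z + ψ = 977.74 + 186.00 = 1163.74 ft.
Total head at P-6: h = 1178.53 ft (water level in the piezometer is the total head).
Head difference: h(P-1) − h(P-6) = 1163.74 − 1178.53 = -14.79 ft.

Δh ≈ -14.79 ft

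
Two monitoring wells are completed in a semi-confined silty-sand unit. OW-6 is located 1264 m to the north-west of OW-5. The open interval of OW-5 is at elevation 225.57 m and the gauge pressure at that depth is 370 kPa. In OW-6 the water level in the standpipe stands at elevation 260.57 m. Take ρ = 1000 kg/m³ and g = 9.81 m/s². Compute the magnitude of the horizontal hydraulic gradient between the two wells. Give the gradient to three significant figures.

Pressure head at OW-5: ψ = P/(ρg) = 370×1000 / (1000 × 9.81) = 37.72 m.
Total head at OW-5: h = z + ψ = 225.57 + 37.72 = 263.29 m.
Total head at OW-6: h = 260.57 m (water level in the piezometer is the total head).
Head difference: h(OW-5) − h(OW-6) = 263.29 − 260.57 = 2.72 m.
Hydraulic gradient: i = |Δh| / L = 2.72 / 1264 = 0.00215.

i ≈ 0.00215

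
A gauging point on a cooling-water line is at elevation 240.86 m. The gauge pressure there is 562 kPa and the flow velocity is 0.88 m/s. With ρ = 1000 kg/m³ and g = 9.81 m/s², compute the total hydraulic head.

Pressure head ψ = P/(ρg) = 562×1000 / (1000 × 9.81) = 57.29 m.
Velocity head = v²/(2g) = 0.88² / (2 × 9.81) = 0.039 m.
h = z + ψ + v²/(2g) = 240.86 + 57.29 + 0.039 = 298.19 m.

h ≈ 298.19 m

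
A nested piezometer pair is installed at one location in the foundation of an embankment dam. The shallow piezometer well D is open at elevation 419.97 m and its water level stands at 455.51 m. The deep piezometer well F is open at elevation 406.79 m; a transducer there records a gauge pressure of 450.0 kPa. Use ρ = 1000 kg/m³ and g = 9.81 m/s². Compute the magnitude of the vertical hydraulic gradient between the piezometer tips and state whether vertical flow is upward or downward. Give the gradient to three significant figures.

Total head at well D: h = 455.51 m (water level in the standpipe).
Pressure head at well F: ψ = P/(ρg) = 450.0×1000 / (1000 × 9.81) = 45.87 m.
Total head at well F: h = z + ψ = 406.79 + 45.87 = 452.66 m.
Δh = h(well D) − h(well F) = 455.51 − 452.66 = 2.85 m.
Vertical separation Δz = 419.97 − 406.79 = 13.18 m.
|i_v| = |Δh| / Δz = 2.85 / 13.18 = 0.216.
Head is higher in the shallow piezometer, so vertical flow is downward (recharge condition).

|i_v| ≈ 0.216; vertical flow is downward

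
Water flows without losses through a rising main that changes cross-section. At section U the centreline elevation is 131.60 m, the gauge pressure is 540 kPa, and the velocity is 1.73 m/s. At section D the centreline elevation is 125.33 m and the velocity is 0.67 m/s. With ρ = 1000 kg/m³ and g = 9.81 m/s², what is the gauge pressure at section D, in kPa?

Pressure head at U: ψ₁ = P₁/(ρg) = 540×1000 / (1000 × 9.81) = 55.05 m.
Velocity heads: v₁²/2g = 1.73²/19.62 = 0.153 m; v₂²/2g = 0.67²/19.62 = 0.023 m.
Total head H = z₁ + ψ₁ + v₁²/2g = 131.60 + 55.05 + 0.153 = 186.80 m.
ψ₂ = H − z₂ − v₂²/2g = 186.80 − 125.33 − 0.023 = 61.45 m.
P₂ = ρgψ₂ = 1000 × 9.81 × 61.45 ≈ 603 kPa.

P₂ ≈ 603 kPa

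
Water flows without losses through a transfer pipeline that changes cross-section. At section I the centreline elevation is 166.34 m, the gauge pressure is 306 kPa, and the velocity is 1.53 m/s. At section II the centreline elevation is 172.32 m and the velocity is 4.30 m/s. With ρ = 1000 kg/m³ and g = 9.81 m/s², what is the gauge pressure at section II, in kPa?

Pressure head at I: ψ₁ = P₁/(ρg) = 306×1000 / (1000 × 9.81) = 31.19 m.
Velocity heads: v₁²/2g = 1.53²/19.62 = 0.119 m; v₂²/2g = 4.30²/19.62 = 0.942 m.
Total head H = z₁ + ψ₁ + v₁²/2g = 166.34 + 31.19 + 0.119 = 197.65 m.
ψ₂ = H − z₂ − v₂²/2g = 197.65 − 172.32 − 0.942 = 24.39 m.
P₂ = ρgψ₂ = 1000 × 9.81 × 24.39 ≈ 239 kPa.

P₂ ≈ 239 kPa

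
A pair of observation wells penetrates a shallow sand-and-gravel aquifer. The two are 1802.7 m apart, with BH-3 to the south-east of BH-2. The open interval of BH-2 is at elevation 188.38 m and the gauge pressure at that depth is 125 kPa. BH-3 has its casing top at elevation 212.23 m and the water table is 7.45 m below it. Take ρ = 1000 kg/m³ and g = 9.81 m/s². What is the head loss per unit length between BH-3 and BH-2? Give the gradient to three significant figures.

i ≈ 0.00203 m/m

Pressure head at BH-2: ψ = P/(ρg) = 125×1000 / (1000 × 9.81) = 12.74 m.
Total head at BH-2: h = z + ψ = 188.38 + 12.74 = 201.12 m.
Total head at BH-3: h = 212.23 − 7.45 = 204.78 m.
Head difference: h(BH-2) − h(BH-3) = 201.12 − 204.78 = -3.66 m.
Hydraulic gradient: i = |Δh| / L = 3.66 / 1802.7 = 0.00203.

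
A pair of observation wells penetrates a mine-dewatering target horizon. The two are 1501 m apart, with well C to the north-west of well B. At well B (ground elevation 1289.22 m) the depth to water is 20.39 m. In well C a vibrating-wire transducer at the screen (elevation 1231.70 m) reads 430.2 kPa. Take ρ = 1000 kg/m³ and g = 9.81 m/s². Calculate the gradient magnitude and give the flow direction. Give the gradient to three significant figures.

Total head at well B: h = 1289.22 − 20.39 = 1268.83 m.
Pressure head at well C: ψ = P/(ρg) = 430.2×1000 / (1000 × 9.81) = 43.85 m.
Total head at well C: h = z + ψ = 1231.70 + 43.85 = 1275.55 m.
Head difference: h(well B) − h(well C) = 1268.83 − 1275.55 = -6.72 m.
Hydraulic gradient: i = |Δh| / L = 6.72 / 1501 = 0.00448.
Flow is from higher to lower head: from well C toward well B, i.e. toward the south-east.

i ≈ 0.00448; groundwater flows toward the south-east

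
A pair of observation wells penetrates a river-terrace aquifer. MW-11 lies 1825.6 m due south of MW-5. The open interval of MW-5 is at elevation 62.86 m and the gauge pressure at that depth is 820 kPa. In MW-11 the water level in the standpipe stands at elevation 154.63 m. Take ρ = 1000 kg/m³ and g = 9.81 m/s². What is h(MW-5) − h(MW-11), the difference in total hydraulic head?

Δh ≈ -8.18 m

Pressure head at MW-5: ψ = P/(ρg) = 820×1000 / (1000 × 9.81) = 83.59 m.
Total head at MW-5: h = z + ψ = 62.86 + 83.59 = 146.45 m.
Total head at MW-11: h = 154.63 m (water level in the piezometer is the total head).
Head difference: h(MW-5) − h(MW-11) = 146.45 − 154.63 = -8.18 m.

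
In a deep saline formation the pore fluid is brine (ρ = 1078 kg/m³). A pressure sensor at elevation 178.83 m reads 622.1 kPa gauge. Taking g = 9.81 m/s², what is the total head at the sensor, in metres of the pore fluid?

ψ = P/(ρg) = 622.1×1000 / (1078 × 9.81) = 58.83 m.
h = z + ψ = 178.83 + 58.83 = 237.66 m.

h ≈ 237.66 m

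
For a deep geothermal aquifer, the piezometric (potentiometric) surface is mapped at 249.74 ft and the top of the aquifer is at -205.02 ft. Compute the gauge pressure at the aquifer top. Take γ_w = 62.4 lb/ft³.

P ≈ 197 psi

Pressure head at the aquifer top: ψ = h − z = 249.74 − (-205.02) = 454.76 ft.
P = γψ/144 = 62.4 × 454.76 / 144 = 197 psi.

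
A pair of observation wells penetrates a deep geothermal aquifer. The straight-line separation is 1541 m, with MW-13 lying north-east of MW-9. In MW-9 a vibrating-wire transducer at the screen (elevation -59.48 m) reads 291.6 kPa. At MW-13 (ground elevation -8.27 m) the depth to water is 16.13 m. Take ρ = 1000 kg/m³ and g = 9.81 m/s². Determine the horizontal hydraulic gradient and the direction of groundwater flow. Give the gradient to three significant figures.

Pressure head at MW-9: ψ = P/(ρg) = 291.6×1000 / (1000 × 9.81) = 29.72 m.
Total head at MW-9: h = z + ψ = -59.48 + 29.72 = -29.76 m.
Total head at MW-13: h = -8.27 − 16.13 = -24.40 m.
Head difference: h(MW-9) − h(MW-13) = -29.76 − (-24.40) = -5.36 m.
Hydraulic gradient: i = |Δh| / L = 5.36 / 1541 = 0.00348.
Flow is from higher to lower head: from MW-13 toward MW-9, i.e. toward the south-west.

i ≈ 0.00348; groundwater flows toward the south-west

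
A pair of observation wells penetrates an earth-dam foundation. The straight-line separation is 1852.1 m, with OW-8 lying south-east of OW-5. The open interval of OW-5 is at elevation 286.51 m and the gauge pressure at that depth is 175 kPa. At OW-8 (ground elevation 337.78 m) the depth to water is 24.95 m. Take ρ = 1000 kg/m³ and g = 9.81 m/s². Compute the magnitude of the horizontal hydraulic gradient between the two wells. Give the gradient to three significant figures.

Pressure head at OW-5: ψ = P/(ρg) = 175×1000 / (1000 × 9.81) = 17.84 m.
Total head at OW-5: h = z + ψ = 286.51 + 17.84 = 304.35 m.
Total head at OW-8: h = 337.78 − 24.95 = 312.83 m.
Head difference: h(OW-5) − h(OW-8) = 304.35 − 312.83 = -8.48 m.
Hydraulic gradient: i = |Δh| / L = 8.48 / 1852.1 = 0.00458.

i ≈ 0.00458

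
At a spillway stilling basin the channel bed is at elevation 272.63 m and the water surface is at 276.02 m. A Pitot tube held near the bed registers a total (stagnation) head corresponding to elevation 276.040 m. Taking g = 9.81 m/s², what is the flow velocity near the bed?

Near the bed, under hydrostatic conditions, the piezometric head (z + ψ) equals the free-surface elevation, 276.02 m.
Velocity head = total − piezometric = 276.040 − 276.02 = 0.020 m.
v = √(2g·h_v) = √(2 × 9.81 × 0.020) = 0.626 m/s.

v ≈ 0.626 m/s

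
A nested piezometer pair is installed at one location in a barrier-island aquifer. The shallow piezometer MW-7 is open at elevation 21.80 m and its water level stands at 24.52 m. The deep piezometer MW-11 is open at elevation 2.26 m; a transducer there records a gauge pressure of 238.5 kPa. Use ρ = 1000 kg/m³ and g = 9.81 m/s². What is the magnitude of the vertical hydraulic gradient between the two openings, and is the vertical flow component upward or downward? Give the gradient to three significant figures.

|i_v| ≈ 0.105; vertical flow is upward

Total head at MW-7: h = 24.52 m (water level in the standpipe).
Pressure head at MW-11: ψ = P/(ρg) = 238.5×1000 / (1000 × 9.81) = 24.31 m.
Total head at MW-11: h = z + ψ = 2.26 + 24.31 = 26.57 m.
Δh = h(MW-7) − h(MW-11) = 24.52 − 26.57 = -2.05 m.
Vertical separation Δz = 21.80 − 2.26 = 19.54 m.
|i_v| = |Δh| / Δz = 2.05 / 19.54 = 0.105.
Head is higher in the deep piezometer, so vertical flow is upward (discharge condition).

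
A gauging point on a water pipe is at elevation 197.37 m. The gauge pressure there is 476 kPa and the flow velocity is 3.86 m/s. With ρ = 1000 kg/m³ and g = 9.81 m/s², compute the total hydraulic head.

h ≈ 246.65 m

Pressure head ψ = P/(ρg) = 476×1000 / (1000 × 9.81) = 48.52 m.
Velocity head = v²/(2g) = 3.86² / (2 × 9.81) = 0.759 m.
h = z + ψ + v²/(2g) = 197.37 + 48.52 + 0.759 = 246.65 m.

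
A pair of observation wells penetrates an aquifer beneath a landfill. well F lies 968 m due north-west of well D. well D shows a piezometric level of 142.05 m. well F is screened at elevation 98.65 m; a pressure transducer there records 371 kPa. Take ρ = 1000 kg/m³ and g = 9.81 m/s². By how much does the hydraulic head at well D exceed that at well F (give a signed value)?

Δh ≈ 5.58 m

Total head at well D: h = 142.05 m (water level in the piezometer is the total head).
Pressure head at well F: ψ = P/(ρg) = 371×1000 / (1000 × 9.81) = 37.82 m.
Total head at well F: h = z + ψ = 98.65 + 37.82 = 136.47 m.
Head difference: h(well D) − h(well F) = 142.05 − 136.47 = 5.58 m.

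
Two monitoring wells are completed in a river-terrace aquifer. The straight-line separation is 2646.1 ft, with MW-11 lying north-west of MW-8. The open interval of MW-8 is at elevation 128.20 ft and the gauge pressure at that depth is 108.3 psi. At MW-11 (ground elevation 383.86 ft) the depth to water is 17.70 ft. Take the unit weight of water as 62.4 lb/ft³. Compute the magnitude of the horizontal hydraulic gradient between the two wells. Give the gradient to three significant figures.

Pressure head at MW-8: ψ = 144·P/γ = 144 × 108.3 / 62.4 = 249.92 ft.
Total head at MW-8: h = z + ψ = 128.20 + 249.92 = 378.12 ft.
Total head at MW-11: h = 383.86 − 17.70 = 366.16 ft.
Head difference: h(MW-8) − h(MW-11) = 378.12 − 366.16 = 11.96 ft.
Hydraulic gradient: i = |Δh| / L = 11.96 / 2646.1 = 0.00452.

i ≈ 0.00452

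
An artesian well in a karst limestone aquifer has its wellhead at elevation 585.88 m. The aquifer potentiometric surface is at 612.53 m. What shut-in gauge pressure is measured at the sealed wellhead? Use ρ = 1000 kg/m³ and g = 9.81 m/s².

Head above the cap: Δh = 612.53 − 585.88 = 26.65 m.
P = ρgΔh = 1000 × 9.81 × 26.65 = 261437 Pa ≈ 261 kPa.

P ≈ 261 kPa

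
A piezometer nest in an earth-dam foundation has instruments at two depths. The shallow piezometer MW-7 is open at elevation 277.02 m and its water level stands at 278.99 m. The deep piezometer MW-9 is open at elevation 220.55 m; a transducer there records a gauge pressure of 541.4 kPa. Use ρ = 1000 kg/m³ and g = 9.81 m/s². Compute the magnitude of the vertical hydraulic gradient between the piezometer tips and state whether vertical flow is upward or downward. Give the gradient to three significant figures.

|i_v| ≈ 0.0576; vertical flow is downward

Total head at MW-7: h = 278.99 m (water level in the standpipe).
Pressure head at MW-9: ψ = P/(ρg) = 541.4×1000 / (1000 × 9.81) = 55.19 m.
Total head at MW-9: h = z + ψ = 220.55 + 55.19 = 275.74 m.
Δh = h(MW-7) − h(MW-9) = 278.99 − 275.74 = 3.25 m.
Vertical separation Δz = 277.02 − 220.55 = 56.47 m.
|i_v| = |Δh| / Δz = 3.25 / 56.47 = 0.0576.
Head is higher in the shallow piezometer, so vertical flow is downward (recharge condition).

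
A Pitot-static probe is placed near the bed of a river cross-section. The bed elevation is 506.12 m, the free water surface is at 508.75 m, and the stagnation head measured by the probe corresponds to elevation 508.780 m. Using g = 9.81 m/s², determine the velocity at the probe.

Near the bed, under hydrostatic conditions, the piezometric head (z + ψ) equals the free-surface elevation, 508.75 m.
Velocity head = total − piezometric = 508.780 − 508.75 = 0.030 m.
v = √(2g·h_v) = √(2 × 9.81 × 0.030) = 0.767 m/s.

v ≈ 0.767 m/s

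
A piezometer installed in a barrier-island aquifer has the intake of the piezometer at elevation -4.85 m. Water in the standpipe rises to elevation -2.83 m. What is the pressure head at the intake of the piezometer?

Total head h = -2.83 m (the water-surface elevation in the piezometer).
Pressure head ψ = h − z = -2.83 − (-4.85) = 2.02 m.

ψ ≈ 2.02 m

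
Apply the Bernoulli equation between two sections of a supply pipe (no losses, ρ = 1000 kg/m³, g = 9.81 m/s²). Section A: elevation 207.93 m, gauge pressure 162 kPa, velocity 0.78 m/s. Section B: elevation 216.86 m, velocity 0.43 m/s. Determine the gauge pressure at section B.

Pressure head at A: ψ₁ = P₁/(ρg) = 162×1000 / (1000 × 9.81) = 16.51 m.
Velocity heads: v₁²/2g = 0.78²/19.62 = 0.031 m; v₂²/2g = 0.43²/19.62 = 0.009 m.
Total head H = z₁ + ψ₁ + v₁²/2g = 207.93 + 16.51 + 0.031 = 224.47 m.
ψ₂ = H − z₂ − v₂²/2g = 224.47 − 216.86 − 0.009 = 7.60 m.
P₂ = ρgψ₂ = 1000 × 9.81 × 7.60 ≈ 74.6 kPa.

P₂ ≈ 74.6 kPa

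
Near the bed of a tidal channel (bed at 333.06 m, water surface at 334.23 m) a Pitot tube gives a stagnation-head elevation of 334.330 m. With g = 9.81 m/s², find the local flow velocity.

Near the bed, under hydrostatic conditions, the piezometric head (z + ψ) equals the free-surface elevation, 334.23 m.
Velocity head = total − piezometric = 334.330 − 334.23 = 0.100 m.
v = √(2g·h_v) = √(2 × 9.81 × 0.100) = 1.40 m/s.

v ≈ 1.40 m/s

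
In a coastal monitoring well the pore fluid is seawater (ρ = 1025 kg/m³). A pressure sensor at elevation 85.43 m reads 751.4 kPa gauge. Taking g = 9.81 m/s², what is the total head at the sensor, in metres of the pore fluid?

ψ = P/(ρg) = 751.4×1000 / (1025 × 9.81) = 74.73 m.
h = z + ψ = 85.43 + 74.73 = 160.16 m.

h ≈ 160.16 m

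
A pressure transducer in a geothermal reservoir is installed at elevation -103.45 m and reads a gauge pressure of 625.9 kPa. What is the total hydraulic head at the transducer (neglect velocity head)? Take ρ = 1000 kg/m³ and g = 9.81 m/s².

h ≈ -39.65 m

ψ = P/(ρg) = 625.9×1000 / (1000 × 9.81) = 63.80 m.
h = z + ψ = -103.45 + 63.80 = -39.65 m.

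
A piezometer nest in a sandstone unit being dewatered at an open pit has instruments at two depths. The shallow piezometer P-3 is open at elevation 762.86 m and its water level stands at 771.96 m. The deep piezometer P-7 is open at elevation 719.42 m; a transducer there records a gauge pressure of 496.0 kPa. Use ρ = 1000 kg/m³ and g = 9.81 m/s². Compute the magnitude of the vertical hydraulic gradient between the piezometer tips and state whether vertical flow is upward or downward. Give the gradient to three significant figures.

|i_v| ≈ 0.0456; vertical flow is downward

Total head at P-3: h = 771.96 m (water level in the standpipe).
Pressure head at P-7: ψ = P/(ρg) = 496.0×1000 / (1000 × 9.81) = 50.56 m.
Total head at P-7: h = z + ψ = 719.42 + 50.56 = 769.98 m.
Δh = h(P-3) − h(P-7) = 771.96 − 769.98 = 1.98 m.
Vertical separation Δz = 762.86 − 719.42 = 43.44 m.
|i_v| = |Δh| / Δz = 1.98 / 43.44 = 0.0456.
Head is higher in the shallow piezometer, so vertical flow is downward (recharge condition).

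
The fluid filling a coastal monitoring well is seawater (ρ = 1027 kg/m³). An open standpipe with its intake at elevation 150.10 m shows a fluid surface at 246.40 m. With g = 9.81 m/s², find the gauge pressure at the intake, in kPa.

Pressure head ψ = h − z = 246.40 − 150.10 = 96.30 m.
P = ρgψ = 1027 × 9.81 × 96.30 = 970210 Pa ≈ 970 kPa.

P ≈ 970 kPa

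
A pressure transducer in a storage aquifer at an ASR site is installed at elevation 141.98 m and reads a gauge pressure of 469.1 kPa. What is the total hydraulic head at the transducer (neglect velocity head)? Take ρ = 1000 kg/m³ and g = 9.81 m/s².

h ≈ 189.80 m

ψ = P/(ρg) = 469.1×1000 / (1000 × 9.81) = 47.82 m.
h = z + ψ = 141.98 + 47.82 = 189.80 m.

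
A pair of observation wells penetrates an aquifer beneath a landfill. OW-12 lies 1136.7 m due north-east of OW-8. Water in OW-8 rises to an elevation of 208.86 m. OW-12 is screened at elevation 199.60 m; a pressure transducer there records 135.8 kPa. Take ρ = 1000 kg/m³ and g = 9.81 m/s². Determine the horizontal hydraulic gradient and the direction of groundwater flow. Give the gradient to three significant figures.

i ≈ 0.00403; groundwater flows toward the south-west

Total head at OW-8: h = 208.86 m (water level in the piezometer is the total head).
Pressure head at OW-12: ψ = P/(ρg) = 135.8×1000 / (1000 × 9.81) = 13.84 m.
Total head at OW-12: h = z + ψ = 199.60 + 13.84 = 213.44 m.
Head difference: h(OW-8) − h(OW-12) = 208.86 − 213.44 = -4.58 m.
Hydraulic gradient: i = |Δh| / L = 4.58 / 1136.7 = 0.00403.
Flow is from higher to lower head: from OW-12 toward OW-8, i.e. toward the south-west.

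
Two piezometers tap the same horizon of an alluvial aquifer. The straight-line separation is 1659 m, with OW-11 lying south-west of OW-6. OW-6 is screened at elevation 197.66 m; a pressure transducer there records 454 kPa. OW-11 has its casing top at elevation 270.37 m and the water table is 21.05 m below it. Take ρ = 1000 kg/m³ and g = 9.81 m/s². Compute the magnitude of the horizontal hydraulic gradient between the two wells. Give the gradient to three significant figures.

Pressure head at OW-6: ψ = P/(ρg) = 454×1000 / (1000 × 9.81) = 46.28 m.
Total head at OW-6: h = z + ψ = 197.66 + 46.28 = 243.94 m.
Total head at OW-11: h = 270.37 − 21.05 = 249.32 m.
Head difference: h(OW-6) − h(OW-11) = 243.94 − 249.32 = -5.38 m.
Hydraulic gradient: i = |Δh| / L = 5.38 / 1659 = 0.00324.

i ≈ 0.00324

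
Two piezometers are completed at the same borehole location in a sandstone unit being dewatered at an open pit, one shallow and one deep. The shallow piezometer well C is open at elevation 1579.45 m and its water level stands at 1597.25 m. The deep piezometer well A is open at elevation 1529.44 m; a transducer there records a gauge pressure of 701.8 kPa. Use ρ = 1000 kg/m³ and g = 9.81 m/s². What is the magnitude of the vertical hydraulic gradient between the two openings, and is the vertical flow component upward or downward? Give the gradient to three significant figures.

Total head at well C: h = 1597.25 m (water level in the standpipe).
Pressure head at well A: ψ = P/(ρg) = 701.8×1000 / (1000 × 9.81) = 71.54 m.
Total head at well A: h = z + ψ = 1529.44 + 71.54 = 1600.98 m.
Δh = h(well C) − h(well A) = 1597.25 − 1600.98 = -3.73 m.
Vertical separation Δz = 1579.45 − 1529.44 = 50.01 m.
|i_v| = |Δh| / Δz = 3.73 / 50.01 = 0.0746.
Head is higher in the deep piezometer, so vertical flow is upward (discharge condition).

|i_v| ≈ 0.0746; vertical flow is upward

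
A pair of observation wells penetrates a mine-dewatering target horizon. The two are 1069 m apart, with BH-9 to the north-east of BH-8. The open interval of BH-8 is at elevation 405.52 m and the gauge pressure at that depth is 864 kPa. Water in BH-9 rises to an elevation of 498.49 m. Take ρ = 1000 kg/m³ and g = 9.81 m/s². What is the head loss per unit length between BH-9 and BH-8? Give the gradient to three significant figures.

Pressure head at BH-8: ψ = P/(ρg) = 864×1000 / (1000 × 9.81) = 88.07 m.
Total head at BH-8: h = z + ψ = 405.52 + 88.07 = 493.59 m.
Total head at BH-9: h = 498.49 m (water level in the piezometer is the total head).
Head difference: h(BH-8) − h(BH-9) = 493.59 − 498.49 = -4.90 m.
Hydraulic gradient: i = |Δh| / L = 4.90 / 1069 = 0.00458.

i ≈ 0.00458 m/m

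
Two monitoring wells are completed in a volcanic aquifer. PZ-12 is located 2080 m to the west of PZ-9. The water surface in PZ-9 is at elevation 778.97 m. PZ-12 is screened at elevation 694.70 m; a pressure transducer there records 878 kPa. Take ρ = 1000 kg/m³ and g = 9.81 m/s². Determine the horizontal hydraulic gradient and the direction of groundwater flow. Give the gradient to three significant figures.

i ≈ 0.00251; groundwater flows toward the east

Total head at PZ-9: h = 778.97 m (water level in the piezometer is the total head).
Pressure head at PZ-12: ψ = P/(ρg) = 878×1000 / (1000 × 9.81) = 89.50 m.
Total head at PZ-12: h = z + ψ = 694.70 + 89.50 = 784.20 m.
Head difference: h(PZ-9) − h(PZ-12) = 778.97 − 784.20 = -5.23 m.
Hydraulic gradient: i = |Δh| / L = 5.23 / 2080 = 0.00251.
Flow is from higher to lower head: from PZ-12 toward PZ-9, i.e. toward the east.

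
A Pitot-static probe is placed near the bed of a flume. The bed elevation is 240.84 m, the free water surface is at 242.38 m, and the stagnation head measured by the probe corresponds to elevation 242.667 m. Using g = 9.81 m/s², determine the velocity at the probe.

v ≈ 2.37 m/s

Near the bed, under hydrostatic conditions, the piezometric head (z + ψ) equals the free-surface elevation, 242.38 m.
Velocity head = total − piezometric = 242.667 − 242.38 = 0.287 m.
v = √(2g·h_v) = √(2 × 9.81 × 0.287) = 2.37 m/s.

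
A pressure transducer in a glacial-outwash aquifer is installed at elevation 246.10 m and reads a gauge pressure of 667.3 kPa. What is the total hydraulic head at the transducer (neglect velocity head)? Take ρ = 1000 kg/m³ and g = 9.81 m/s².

h ≈ 314.12 m

ψ = P/(ρg) = 667.3×1000 / (1000 × 9.81) = 68.02 m.
h = z + ψ = 246.10 + 68.02 = 314.12 m.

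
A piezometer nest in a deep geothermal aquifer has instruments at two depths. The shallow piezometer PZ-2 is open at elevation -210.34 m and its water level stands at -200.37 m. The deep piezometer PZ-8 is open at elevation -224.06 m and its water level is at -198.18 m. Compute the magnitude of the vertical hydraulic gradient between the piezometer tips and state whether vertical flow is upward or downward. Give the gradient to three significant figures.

Total head at PZ-2: h = -200.37 m (water level in the standpipe).
Total head at PZ-8: h = -198.18 m.
Δh = h(PZ-2) − h(PZ-8) = -200.37 − (-198.18) = -2.19 m.
Vertical separation Δz = -210.34 − (-224.06) = 13.72 m.
|i_v| = |Δh| / Δz = 2.19 / 13.72 = 0.160.
Head is higher in the deep piezometer, so vertical flow is upward (discharge condition).

|i_v| ≈ 0.160; vertical flow is upward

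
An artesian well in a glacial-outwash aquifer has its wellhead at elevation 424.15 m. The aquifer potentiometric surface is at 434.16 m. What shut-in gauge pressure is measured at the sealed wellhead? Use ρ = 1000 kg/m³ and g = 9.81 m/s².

P ≈ 98.2 kPa

Head above the cap: Δh = 434.16 − 424.15 = 10.01 m.
P = ρgΔh = 1000 × 9.81 × 10.01 = 98198 Pa ≈ 98.2 kPa.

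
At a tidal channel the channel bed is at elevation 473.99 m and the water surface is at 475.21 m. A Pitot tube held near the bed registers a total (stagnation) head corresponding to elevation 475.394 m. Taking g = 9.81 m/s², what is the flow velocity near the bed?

Near the bed, under hydrostatic conditions, the piezometric head (z + ψ) equals the free-surface elevation, 475.21 m.
Velocity head = total − piezometric = 475.394 − 475.21 = 0.184 m.
v = √(2g·h_v) = √(2 × 9.81 × 0.184) = 1.90 m/s.

v ≈ 1.90 m/s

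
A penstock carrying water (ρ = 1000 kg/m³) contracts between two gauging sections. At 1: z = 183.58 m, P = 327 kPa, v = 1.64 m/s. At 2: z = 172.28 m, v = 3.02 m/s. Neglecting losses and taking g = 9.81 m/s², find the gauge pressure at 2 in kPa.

Pressure head at 1: ψ₁ = P₁/(ρg) = 327×1000 / (1000 × 9.81) = 33.33 m.
Velocity heads: v₁²/2g = 1.64²/19.62 = 0.137 m; v₂²/2g = 3.02²/19.62 = 0.465 m.
Total head H = z₁ + ψ₁ + v₁²/2g = 183.58 + 33.33 + 0.137 = 217.05 m.
ψ₂ = H − z₂ − v₂²/2g = 217.05 − 172.28 − 0.465 = 44.31 m.
P₂ = ρgψ₂ = 1000 × 9.81 × 44.31 ≈ 435 kPa.

P₂ ≈ 435 kPa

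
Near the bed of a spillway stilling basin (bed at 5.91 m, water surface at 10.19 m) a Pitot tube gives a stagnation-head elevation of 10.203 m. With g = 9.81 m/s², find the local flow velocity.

v ≈ 0.505 m/s

Near the bed, under hydrostatic conditions, the piezometric head (z + ψ) equals the free-surface elevation, 10.19 m.
Velocity head = total − piezometric = 10.203 − 10.19 = 0.013 m.
v = √(2g·h_v) = √(2 × 9.81 × 0.013) = 0.505 m/s.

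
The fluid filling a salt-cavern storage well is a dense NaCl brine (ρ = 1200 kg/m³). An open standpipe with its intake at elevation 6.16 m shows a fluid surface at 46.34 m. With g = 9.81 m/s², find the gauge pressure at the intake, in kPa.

P ≈ 473 kPa

Pressure head ψ = h − z = 46.34 − 6.16 = 40.18 m.
P = ρgψ = 1200 × 9.81 × 40.18 = 472999 Pa ≈ 473 kPa.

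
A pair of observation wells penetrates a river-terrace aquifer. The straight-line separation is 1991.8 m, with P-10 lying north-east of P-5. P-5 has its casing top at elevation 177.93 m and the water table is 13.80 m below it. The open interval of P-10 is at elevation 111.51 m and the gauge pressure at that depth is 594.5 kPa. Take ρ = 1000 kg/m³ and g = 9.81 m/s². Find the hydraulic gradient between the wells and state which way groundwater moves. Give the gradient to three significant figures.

Total head at P-5: h = 177.93 − 13.80 = 164.13 m.
Pressure head at P-10: ψ = P/(ρg) = 594.5×1000 / (1000 × 9.81) = 60.60 m.
Total head at P-10: h = z + ψ = 111.51 + 60.60 = 172.11 m.
Head difference: h(P-5) − h(P-10) = 164.13 − 172.11 = -7.98 m.
Hydraulic gradient: i = |Δh| / L = 7.98 / 1991.8 = 0.00401.
Flow is from higher to lower head: from P-10 toward P-5, i.e. toward the south-west.

i ≈ 0.00401; groundwater flows toward the south-west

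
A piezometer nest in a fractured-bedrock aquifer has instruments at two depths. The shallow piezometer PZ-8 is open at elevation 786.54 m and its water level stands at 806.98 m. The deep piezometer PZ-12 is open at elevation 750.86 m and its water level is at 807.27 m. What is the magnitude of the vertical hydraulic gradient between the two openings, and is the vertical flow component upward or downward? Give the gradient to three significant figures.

Total head at PZ-8: h = 806.98 m (water level in the standpipe).
Total head at PZ-12: h = 807.27 m.
Δh = h(PZ-8) − h(PZ-12) = 806.98 − 807.27 = -0.29 m.
Vertical separation Δz = 786.54 − 750.86 = 35.68 m.
|i_v| = |Δh| / Δz = 0.29 / 35.68 = 0.00813.
Head is higher in the deep piezometer, so vertical flow is upward (discharge condition).

|i_v| ≈ 0.00813; vertical flow is upward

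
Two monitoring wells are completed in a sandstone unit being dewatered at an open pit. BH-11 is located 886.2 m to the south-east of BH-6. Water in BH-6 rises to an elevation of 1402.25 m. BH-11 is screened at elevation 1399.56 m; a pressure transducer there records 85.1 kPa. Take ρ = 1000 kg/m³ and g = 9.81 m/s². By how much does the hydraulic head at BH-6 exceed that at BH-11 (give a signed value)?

Total head at BH-6: h = 1402.25 m (water level in the piezometer is the total head).
Pressure head at BH-11: ψ = P/(ρg) = 85.1×1000 / (1000 × 9.81) = 8.67 m.
Total head at BH-11: h = z + ψ = 1399.56 + 8.67 = 1408.23 m.
Head difference: h(BH-6) − h(BH-11) = 1402.25 − 1408.23 = -5.98 m.

Δh ≈ -5.98 m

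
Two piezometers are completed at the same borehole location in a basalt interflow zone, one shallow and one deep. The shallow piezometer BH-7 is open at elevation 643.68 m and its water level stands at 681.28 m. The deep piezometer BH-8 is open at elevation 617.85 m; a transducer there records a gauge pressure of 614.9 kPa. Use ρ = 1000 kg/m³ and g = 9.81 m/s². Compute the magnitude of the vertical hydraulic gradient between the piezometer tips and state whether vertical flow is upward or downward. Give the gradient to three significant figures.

Total head at BH-7: h = 681.28 m (water level in the standpipe).
Pressure head at BH-8: ψ = P/(ρg) = 614.9×1000 / (1000 × 9.81) = 62.68 m.
Total head at BH-8: h = z + ψ = 617.85 + 62.68 = 680.53 m.
Δh = h(BH-7) − h(BH-8) = 681.28 − 680.53 = 0.75 m.
Vertical separation Δz = 643.68 − 617.85 = 25.83 m.
|i_v| = |Δh| / Δz = 0.75 / 25.83 = 0.0290.
Head is higher in the shallow piezometer, so vertical flow is downward (recharge condition).

|i_v| ≈ 0.0290; vertical flow is downward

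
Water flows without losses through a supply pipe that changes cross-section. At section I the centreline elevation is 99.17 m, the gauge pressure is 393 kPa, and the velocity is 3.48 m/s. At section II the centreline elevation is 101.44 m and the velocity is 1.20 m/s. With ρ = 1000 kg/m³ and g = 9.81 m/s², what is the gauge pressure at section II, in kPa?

P₂ ≈ 376 kPa

Pressure head at I: ψ₁ = P₁/(ρg) = 393×1000 / (1000 × 9.81) = 40.06 m.
Velocity heads: v₁²/2g = 3.48²/19.62 = 0.617 m; v₂²/2g = 1.20²/19.62 = 0.073 m.
Total head H = z₁ + ψ₁ + v₁²/2g = 99.17 + 40.06 + 0.617 = 139.85 m.
ψ₂ = H − z₂ − v₂²/2g = 139.85 − 101.44 − 0.073 = 38.34 m.
P₂ = ρgψ₂ = 1000 × 9.81 × 38.34 ≈ 376 kPa.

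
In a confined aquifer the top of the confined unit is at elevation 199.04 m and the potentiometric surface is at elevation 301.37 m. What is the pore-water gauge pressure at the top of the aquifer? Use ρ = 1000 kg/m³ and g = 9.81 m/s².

P ≈ 1000 kPa

Pressure head at the aquifer top: ψ = h − z = 301.37 − 199.04 = 102.33 m.
P = ρgψ = 1000 × 9.81 × 102.33 = 1003857 Pa ≈ 1000 kPa.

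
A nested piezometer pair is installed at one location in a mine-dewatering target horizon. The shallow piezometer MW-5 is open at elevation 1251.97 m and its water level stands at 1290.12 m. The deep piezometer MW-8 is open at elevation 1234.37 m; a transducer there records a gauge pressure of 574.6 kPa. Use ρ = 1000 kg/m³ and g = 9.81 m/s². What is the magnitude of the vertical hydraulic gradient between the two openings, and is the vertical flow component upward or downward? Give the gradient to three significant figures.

|i_v| ≈ 0.160; vertical flow is upward

Total head at MW-5: h = 1290.12 m (water level in the standpipe).
Pressure head at MW-8: ψ = P/(ρg) = 574.6×1000 / (1000 × 9.81) = 58.57 m.
Total head at MW-8: h = z + ψ = 1234.37 + 58.57 = 1292.94 m.
Δh = h(MW-5) − h(MW-8) = 1290.12 − 1292.94 = -2.82 m.
Vertical separation Δz = 1251.97 − 1234.37 = 17.60 m.
|i_v| = |Δh| / Δz = 2.82 / 17.60 = 0.160.
Head is higher in the deep piezometer, so vertical flow is upward (discharge condition).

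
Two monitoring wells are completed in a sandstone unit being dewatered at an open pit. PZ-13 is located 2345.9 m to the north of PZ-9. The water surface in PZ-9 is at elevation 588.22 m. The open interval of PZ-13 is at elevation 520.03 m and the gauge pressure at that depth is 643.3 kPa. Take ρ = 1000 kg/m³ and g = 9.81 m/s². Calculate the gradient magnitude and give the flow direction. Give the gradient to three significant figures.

Total head at PZ-9: h = 588.22 m (water level in the piezometer is the total head).
Pressure head at PZ-13: ψ = P/(ρg) = 643.3×1000 / (1000 × 9.81) = 65.58 m.
Total head at PZ-13: h = z + ψ = 520.03 + 65.58 = 585.61 m.
Head difference: h(PZ-9) − h(PZ-13) = 588.22 − 585.61 = 2.61 m.
Hydraulic gradient: i = |Δh| / L = 2.61 / 2345.9 = 0.00111.
Flow is from higher to lower head: from PZ-9 toward PZ-13, i.e. toward the north.

i ≈ 0.00111; groundwater flows toward the north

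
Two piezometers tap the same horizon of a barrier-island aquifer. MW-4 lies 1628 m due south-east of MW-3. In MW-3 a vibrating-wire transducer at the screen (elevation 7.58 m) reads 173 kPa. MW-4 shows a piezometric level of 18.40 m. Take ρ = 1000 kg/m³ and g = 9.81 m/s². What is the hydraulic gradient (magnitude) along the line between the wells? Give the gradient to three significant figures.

Pressure head at MW-3: ψ = P/(ρg) = 173×1000 / (1000 × 9.81) = 17.64 m.
Total head at MW-3: h = z + ψ = 7.58 + 17.64 = 25.22 m.
Total head at MW-4: h = 18.40 m (water level in the piezometer is the total head).
Head difference: h(MW-3) − h(MW-4) = 25.22 − 18.40 = 6.82 m.
Hydraulic gradient: i = |Δh| / L = 6.82 / 1628 = 0.00419.

i ≈ 0.00419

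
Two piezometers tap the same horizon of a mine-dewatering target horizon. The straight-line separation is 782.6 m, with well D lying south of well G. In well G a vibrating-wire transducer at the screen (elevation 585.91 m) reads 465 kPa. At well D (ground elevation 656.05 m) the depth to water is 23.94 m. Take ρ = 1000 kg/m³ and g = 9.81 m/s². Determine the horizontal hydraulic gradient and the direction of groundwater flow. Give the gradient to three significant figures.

Pressure head at well G: ψ = P/(ρg) = 465×1000 / (1000 × 9.81) = 47.40 m.
Total head at well G: h = z + ψ = 585.91 + 47.40 = 633.31 m.
Total head at well D: h = 656.05 − 23.94 = 632.11 m.
Head difference: h(well G) − h(well D) = 633.31 − 632.11 = 1.20 m.
Hydraulic gradient: i = |Δh| / L = 1.20 / 782.6 = 0.00153.
Flow is from higher to lower head: from well G toward well D, i.e. toward the south.

i ≈ 0.00153; groundwater flows toward the south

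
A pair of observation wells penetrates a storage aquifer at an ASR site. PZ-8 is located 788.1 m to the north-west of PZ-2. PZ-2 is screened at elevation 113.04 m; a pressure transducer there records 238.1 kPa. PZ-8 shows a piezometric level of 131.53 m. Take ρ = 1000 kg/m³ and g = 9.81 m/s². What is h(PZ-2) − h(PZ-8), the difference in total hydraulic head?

Δh ≈ 5.78 m

Pressure head at PZ-2: ψ = P/(ρg) = 238.1×1000 / (1000 × 9.81) = 24.27 m.
Total head at PZ-2: h = z + ψ = 113.04 + 24.27 = 137.31 m.
Total head at PZ-8: h = 131.53 m (water level in the piezometer is the total head).
Head difference: h(PZ-2) − h(PZ-8) = 137.31 − 131.53 = 5.78 m.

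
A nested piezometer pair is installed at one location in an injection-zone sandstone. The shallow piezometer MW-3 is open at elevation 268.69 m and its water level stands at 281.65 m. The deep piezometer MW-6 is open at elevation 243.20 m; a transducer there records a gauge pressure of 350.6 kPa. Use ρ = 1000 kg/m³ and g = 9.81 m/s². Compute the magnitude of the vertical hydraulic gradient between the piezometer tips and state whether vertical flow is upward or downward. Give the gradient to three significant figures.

|i_v| ≈ 0.106; vertical flow is downward

Total head at MW-3: h = 281.65 m (water level in the standpipe).
Pressure head at MW-6: ψ = P/(ρg) = 350.6×1000 / (1000 × 9.81) = 35.74 m.
Total head at MW-6: h = z + ψ = 243.20 + 35.74 = 278.94 m.
Δh = h(MW-3) − h(MW-6) = 281.65 − 278.94 = 2.71 m.
Vertical separation Δz = 268.69 − 243.20 = 25.49 m.
|i_v| = |Δh| / Δz = 2.71 / 25.49 = 0.106.
Head is higher in the shallow piezometer, so vertical flow is downward (recharge condition).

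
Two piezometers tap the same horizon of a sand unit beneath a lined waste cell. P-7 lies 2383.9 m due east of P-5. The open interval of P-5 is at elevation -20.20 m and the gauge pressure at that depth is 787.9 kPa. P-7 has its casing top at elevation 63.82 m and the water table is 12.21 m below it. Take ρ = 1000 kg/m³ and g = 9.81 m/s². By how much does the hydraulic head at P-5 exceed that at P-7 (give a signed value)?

Pressure head at P-5: ψ = P/(ρg) = 787.9×1000 / (1000 × 9.81) = 80.32 m.
Total head at P-5: h = z + ψ = -20.20 + 80.32 = 60.12 m.
Total head at P-7: h = 63.82 − 12.21 = 51.61 m.
Head difference: h(P-5) − h(P-7) = 60.12 − 51.61 = 8.51 m.

Δh ≈ 8.51 m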